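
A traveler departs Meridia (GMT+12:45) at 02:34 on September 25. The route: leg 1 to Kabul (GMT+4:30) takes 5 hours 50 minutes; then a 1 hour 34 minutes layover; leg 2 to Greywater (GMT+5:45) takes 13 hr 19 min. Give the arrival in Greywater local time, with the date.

16:17 on Sep 25

Convert departure to UTC: 02:34 − 12:45 = 13:49 UTC on Sep 24.
Add 5 hours and 50 minutes leg 1 → 19:39 UTC.
Add 1 hour 34 minutes layover in Kabul → 21:13 UTC.
Add 13 hours 19 minutes leg 2 → 10:32 UTC (Sep 25).
Greywater is UTC+5:45, so local arrival = 10:32 + 5:45 = 16:17 on Sep 25.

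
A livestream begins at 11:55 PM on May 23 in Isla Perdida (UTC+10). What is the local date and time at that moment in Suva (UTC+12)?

In UTC: 11:55 PM − 10:00 = 1:55 PM on May 23.
Suva is UTC+12:00: 1:55 PM + 12:00 = 1:55 AM on May 24.

1:55 AM on May 24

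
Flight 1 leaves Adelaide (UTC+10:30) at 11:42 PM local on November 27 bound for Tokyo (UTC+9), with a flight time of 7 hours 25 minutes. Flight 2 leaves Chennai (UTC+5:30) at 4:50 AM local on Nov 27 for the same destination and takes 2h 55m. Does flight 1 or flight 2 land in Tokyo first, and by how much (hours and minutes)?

Flight 1 in UTC: 11:42 PM − 10:30 = 1:12 PM on Nov 27.
+7 hours and 25 minutes → arrive 8:37 PM UTC on Nov 27.
Flight 2 in UTC: 4:50 AM − 5:30 = 11:20 PM on Nov 26.
+2 hours and 55 minutes → arrive 2:15 AM UTC on Nov 27.
Flight 2 lands earlier by 18 hours 22 minutes.

the second, by 18 hours 22 minutes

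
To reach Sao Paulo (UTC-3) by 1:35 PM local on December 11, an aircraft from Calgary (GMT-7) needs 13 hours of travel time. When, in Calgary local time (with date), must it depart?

Target arrival in UTC: 1:35 PM + 3:00 = 4:35 PM on Dec 11.
Subtract 13 hours → departure 3:35 AM UTC on Dec 11.
Calgary is UTC−7:00: 3:35 AM − 7:00 = 8:35 PM on Dec 10.

8:35 PM on Dec 10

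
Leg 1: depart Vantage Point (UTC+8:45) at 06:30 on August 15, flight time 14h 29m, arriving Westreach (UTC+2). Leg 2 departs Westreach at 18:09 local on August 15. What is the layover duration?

3 hours 55 minutes

Convert departure to UTC: 06:30 − 8:45 = 21:45 UTC on Aug 14.
Add 14 hours 29 minutes flight time → 12:14 UTC (Aug 15).
Westreach is UTC+2:00, so local arrival = 12:14 + 2:00 = 14:14 on Aug 15.
Layover = 18:09 − 14:14 = 3 hours 55 minutes.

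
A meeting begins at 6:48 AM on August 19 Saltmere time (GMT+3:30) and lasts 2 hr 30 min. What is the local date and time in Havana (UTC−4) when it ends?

1:48 AM on Aug 19

Convert start to UTC: 6:48 AM − 3:30 = 3:18 AM UTC on Aug 19.
Add 2 hours and 30 minutes duration → 5:48 AM UTC.
Havana is UTC−4:00, so local end time = 5:48 AM − 4:00 = 1:48 AM on Aug 19.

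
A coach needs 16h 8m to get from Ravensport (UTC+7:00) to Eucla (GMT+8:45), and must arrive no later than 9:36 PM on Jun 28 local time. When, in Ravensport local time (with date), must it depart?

3:43 AM on June 28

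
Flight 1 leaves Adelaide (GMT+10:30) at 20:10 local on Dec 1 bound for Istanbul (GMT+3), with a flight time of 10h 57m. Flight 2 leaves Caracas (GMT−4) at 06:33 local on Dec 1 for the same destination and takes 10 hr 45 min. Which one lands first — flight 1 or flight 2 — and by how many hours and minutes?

Flight 1 in UTC: 20:10 − 10:30 = 09:40 on Dec 1.
+10 hours 57 minutes → arrive 20:37 UTC on Dec 1.
Flight 2 in UTC: 06:33 + 4:00 = 10:33 on Dec 1.
+10 hours and 45 minutes → arrive 21:18 UTC on Dec 1.
Flight 1 lands earlier by 41 minutes.

the first, by 41 minutes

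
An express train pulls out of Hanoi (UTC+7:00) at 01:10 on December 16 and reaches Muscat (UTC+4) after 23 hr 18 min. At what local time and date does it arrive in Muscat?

21:28 on Dec 16

Convert departure to UTC: 01:10 − 7:00 = 18:10 UTC on Dec 15.
Add 23 hours 18 minutes travel time → 17:28 UTC (Dec 16).
Muscat is UTC+4:00, so local arrival = 17:28 + 4:00 = 21:28 on Dec 16.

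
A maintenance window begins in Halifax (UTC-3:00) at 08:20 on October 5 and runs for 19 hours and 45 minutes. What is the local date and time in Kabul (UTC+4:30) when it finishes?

11:35 on October 6

Convert start to UTC: 08:20 + 3:00 = 11:20 UTC on Oct 5.
Add 19 hours 45 minutes duration → 07:05 UTC (Oct 6).
Kabul is UTC+4:30, so local end time = 07:05 + 4:30 = 11:35 on Oct 6.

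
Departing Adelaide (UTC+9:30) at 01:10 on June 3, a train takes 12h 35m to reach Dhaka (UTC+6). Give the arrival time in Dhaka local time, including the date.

10:15 on June 3

Dhaka is 3:30 behind Adelaide.
After 12 hours 35 minutes it is 13:45 in Adelaide.
Shift by the zone difference: 13:45 − 3:30 = 10:15 on Jun 3 in Dhaka.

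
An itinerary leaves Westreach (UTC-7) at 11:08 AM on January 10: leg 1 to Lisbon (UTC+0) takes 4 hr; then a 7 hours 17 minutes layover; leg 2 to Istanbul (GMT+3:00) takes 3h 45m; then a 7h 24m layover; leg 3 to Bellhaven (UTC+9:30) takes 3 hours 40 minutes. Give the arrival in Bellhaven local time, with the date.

Convert departure to UTC: 11:08 AM + 7:00 = 6:08 PM UTC on Jan 10.
Add 4 hours leg 1 → 10:08 PM UTC.
Add 7 hours and 17 minutes layover in Lisbon → 5:25 AM UTC (Jan 11).
Add 3 hours 45 minutes leg 2 → 9:10 AM UTC.
Add 7 hours and 24 minutes layover in Istanbul → 4:34 PM UTC.
Add 3 hours and 40 minutes leg 3 → 8:14 PM UTC.
Bellhaven is UTC+9:30, so local arrival = 8:14 PM + 9:30 = 5:44 AM on Jan 12.

5:44 AM on Jan 12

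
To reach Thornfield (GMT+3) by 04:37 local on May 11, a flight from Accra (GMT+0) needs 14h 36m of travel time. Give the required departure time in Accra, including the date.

Target arrival in UTC: 04:37 − 3:00 = 01:37 on May 11.
Subtract 14 hours 36 minutes → departure 11:01 UTC on May 10.
Accra is UTC+0, so departure is 11:01 on May 10.

11:01 on May 10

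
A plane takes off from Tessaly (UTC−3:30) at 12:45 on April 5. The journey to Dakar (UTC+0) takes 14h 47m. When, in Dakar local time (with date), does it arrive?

Convert departure to UTC: 12:45 + 3:30 = 16:15 UTC on Apr 5.
Add 14 hours and 47 minutes travel time → 07:02 UTC (Apr 6).
Dakar is UTC+0, so local arrival is the same: 07:02 on Apr 6.

07:02 on Apr 6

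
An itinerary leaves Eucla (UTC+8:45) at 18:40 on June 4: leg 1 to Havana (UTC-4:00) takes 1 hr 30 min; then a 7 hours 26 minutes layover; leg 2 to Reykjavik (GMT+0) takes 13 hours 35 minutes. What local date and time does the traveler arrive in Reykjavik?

Convert departure to UTC: 18:40 − 8:45 = 09:55 UTC on Jun 4.
Add 1 hour and 30 minutes leg 1 → 11:25 UTC.
Add 7 hours and 26 minutes layover in Havana → 18:51 UTC.
Add 13 hours and 35 minutes leg 2 → 08:26 UTC (Jun 5).
Reykjavik is UTC+0, so local arrival is the same: 08:26 on Jun 5.

08:26 on June 5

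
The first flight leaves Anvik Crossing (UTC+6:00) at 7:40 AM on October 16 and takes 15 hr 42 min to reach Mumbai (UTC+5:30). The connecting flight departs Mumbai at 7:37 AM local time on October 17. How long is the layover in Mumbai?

8 hours 45 minutes

Convert departure to UTC: 7:40 AM − 6:00 = 1:40 AM UTC on Oct 16.
Add 15 hours 42 minutes flight time → 5:22 PM UTC.
Mumbai is UTC+5:30, so local arrival = 5:22 PM + 5:30 = 10:52 PM on Oct 16.
Layover = 7:37 AM − 10:52 PM (+1 day) = 8 hours 45 minutes.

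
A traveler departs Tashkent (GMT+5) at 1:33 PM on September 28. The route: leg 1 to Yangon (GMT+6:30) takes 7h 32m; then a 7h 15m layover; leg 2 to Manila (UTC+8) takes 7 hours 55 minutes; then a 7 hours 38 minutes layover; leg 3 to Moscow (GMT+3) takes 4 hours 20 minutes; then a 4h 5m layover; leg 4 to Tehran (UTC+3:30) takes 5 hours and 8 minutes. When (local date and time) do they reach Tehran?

7:56 AM on September 30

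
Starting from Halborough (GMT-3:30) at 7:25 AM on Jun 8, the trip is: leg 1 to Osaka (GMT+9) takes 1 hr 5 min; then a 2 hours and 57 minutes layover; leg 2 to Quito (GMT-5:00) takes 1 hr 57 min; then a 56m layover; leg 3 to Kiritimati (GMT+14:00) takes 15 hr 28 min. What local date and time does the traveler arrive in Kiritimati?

11:18 PM on June 9

Convert departure to UTC: 7:25 AM + 3:30 = 10:55 AM UTC on Jun 8.
Add 1 hour and 5 minutes leg 1 → 12:00 PM UTC.
Add 2 hours and 57 minutes layover in Osaka → 2:57 PM UTC.
Add 1 hour 57 minutes leg 2 → 4:54 PM UTC.
Add 56 minutes layover in Quito → 5:50 PM UTC.
Add 15 hours 28 minutes leg 3 → 9:18 AM UTC (Jun 9).
Kiritimati is UTC+14:00, so local arrival = 9:18 AM + 14:00 = 11:18 PM on Jun 9.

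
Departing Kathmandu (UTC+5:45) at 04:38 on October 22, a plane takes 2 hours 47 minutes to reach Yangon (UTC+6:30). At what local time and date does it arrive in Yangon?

Convert departure to UTC: 04:38 − 5:45 = 22:53 UTC on Oct 21.
Add 2 hours and 47 minutes travel time → 01:40 UTC (Oct 22).
Yangon is UTC+6:30, so local arrival = 01:40 + 6:30 = 08:10 on Oct 22.

08:10 on October 22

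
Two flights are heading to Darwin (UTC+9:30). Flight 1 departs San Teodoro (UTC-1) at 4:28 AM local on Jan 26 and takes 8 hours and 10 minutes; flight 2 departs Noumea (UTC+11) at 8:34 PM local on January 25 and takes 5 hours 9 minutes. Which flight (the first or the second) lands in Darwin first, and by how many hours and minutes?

Flight 1 in UTC: 4:28 AM + 1:00 = 5:28 AM on Jan 26.
+8 hours 10 minutes → arrive 1:38 PM UTC on Jan 26.
Flight 2 in UTC: 8:34 PM − 11:00 = 9:34 AM on Jan 25.
+5 hours and 9 minutes → arrive 2:43 PM UTC on Jan 25.
Flight 2 lands earlier by 22 hours 55 minutes.

the second, by 22 hours 55 minutes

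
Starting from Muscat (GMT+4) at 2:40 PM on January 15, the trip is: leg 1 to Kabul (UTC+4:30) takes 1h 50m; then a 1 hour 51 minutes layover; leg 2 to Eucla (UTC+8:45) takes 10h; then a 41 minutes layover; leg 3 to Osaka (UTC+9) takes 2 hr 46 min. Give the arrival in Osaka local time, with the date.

Convert departure to UTC: 2:40 PM − 4:00 = 10:40 AM UTC on Jan 15.
Add 1 hour 50 minutes leg 1 → 12:30 PM UTC.
Add 1 hour and 51 minutes layover in Kabul → 2:21 PM UTC.
Add 10 hours leg 2 → 12:21 AM UTC (Jan 16).
Add 41 minutes layover in Eucla → 1:02 AM UTC.
Add 2 hours and 46 minutes leg 3 → 3:48 AM UTC.
Osaka is UTC+9:00, so local arrival = 3:48 AM + 9:00 = 12:48 PM on Jan 16.

12:48 PM on January 16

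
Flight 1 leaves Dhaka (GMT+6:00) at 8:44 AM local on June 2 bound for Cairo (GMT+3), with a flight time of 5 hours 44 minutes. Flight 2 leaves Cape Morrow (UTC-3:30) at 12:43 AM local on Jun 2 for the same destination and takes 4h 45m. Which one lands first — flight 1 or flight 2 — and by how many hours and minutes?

the first, by 30 minutes

Flight 1 in UTC: 8:44 AM − 6:00 = 2:44 AM on Jun 2.
+5 hours and 44 minutes → arrive 8:28 AM UTC on Jun 2.
Flight 2 in UTC: 12:43 AM + 3:30 = 4:13 AM on Jun 2.
+4 hours 45 minutes → arrive 8:58 AM UTC on Jun 2.
Flight 1 lands earlier by 30 minutes.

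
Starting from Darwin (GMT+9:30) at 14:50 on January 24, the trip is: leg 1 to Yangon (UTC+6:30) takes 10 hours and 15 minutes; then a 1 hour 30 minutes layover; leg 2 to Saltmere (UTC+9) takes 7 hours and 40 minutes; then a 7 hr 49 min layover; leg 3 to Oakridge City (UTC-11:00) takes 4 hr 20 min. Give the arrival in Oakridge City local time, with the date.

Convert departure to UTC: 14:50 − 9:30 = 05:20 UTC on Jan 24.
Add 10 hours and 15 minutes leg 1 → 15:35 UTC.
Add 1 hour and 30 minutes layover in Yangon → 17:05 UTC.
Add 7 hours and 40 minutes leg 2 → 00:45 UTC (Jan 25).
Add 7 hours and 49 minutes layover in Saltmere → 08:34 UTC.
Add 4 hours and 20 minutes leg 3 → 12:54 UTC.
Oakridge City is UTC−11:00, so local arrival = 12:54 − 11:00 = 01:54 on Jan 25.

01:54 on January 25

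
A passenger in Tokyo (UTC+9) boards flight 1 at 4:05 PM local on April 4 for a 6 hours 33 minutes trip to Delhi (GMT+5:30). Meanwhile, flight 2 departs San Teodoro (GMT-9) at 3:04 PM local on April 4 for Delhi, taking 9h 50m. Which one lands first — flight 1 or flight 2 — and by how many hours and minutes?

the first, by 20 hours 16 minutes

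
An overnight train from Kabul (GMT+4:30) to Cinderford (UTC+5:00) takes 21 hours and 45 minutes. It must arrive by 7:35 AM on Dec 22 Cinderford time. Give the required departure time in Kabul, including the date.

9:20 AM on Dec 21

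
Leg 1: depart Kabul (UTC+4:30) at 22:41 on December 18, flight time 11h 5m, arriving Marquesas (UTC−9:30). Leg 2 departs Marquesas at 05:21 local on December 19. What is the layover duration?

9 hours 35 minutes

Convert departure to UTC: 22:41 − 4:30 = 18:11 UTC on Dec 18.
Add 11 hours 5 minutes flight time → 05:16 UTC (Dec 19).
Marquesas is UTC−9:30, so local arrival = 05:16 − 9:30 = 19:46 on Dec 18.
Layover = 05:21 − 19:46 (+1 day) = 9 hours 35 minutes.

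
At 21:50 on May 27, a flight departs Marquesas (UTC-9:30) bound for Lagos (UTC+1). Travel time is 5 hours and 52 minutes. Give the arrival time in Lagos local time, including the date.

Convert departure to UTC: 21:50 + 9:30 = 07:20 UTC on May 28.
Add 5 hours and 52 minutes travel time → 13:12 UTC.
Lagos is UTC+1:00, so local arrival = 13:12 + 1:00 = 14:12 on May 28.

14:12 on May 28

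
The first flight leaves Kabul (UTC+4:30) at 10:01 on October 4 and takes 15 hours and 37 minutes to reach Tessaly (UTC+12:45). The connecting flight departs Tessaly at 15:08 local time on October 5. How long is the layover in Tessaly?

5 hours 15 minutes

Convert departure to UTC: 10:01 − 4:30 = 05:31 UTC on Oct 4.
Add 15 hours and 37 minutes flight time → 21:08 UTC.
Tessaly is UTC+12:45, so local arrival = 21:08 + 12:45 = 09:53 on Oct 5.
Layover = 15:08 − 09:53 = 5 hours 15 minutes.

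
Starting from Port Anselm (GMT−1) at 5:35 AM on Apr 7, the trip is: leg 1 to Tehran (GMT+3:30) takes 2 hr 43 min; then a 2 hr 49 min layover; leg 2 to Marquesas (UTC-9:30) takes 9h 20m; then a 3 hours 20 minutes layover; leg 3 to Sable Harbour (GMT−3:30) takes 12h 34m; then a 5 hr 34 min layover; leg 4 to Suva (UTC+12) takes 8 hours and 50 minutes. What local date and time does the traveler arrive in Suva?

Convert departure to UTC: 5:35 AM + 1:00 = 6:35 AM UTC on Apr 7.
Add 2 hours 43 minutes leg 1 → 9:18 AM UTC.
Add 2 hours and 49 minutes layover in Tehran → 12:07 PM UTC.
Add 9 hours 20 minutes leg 2 → 9:27 PM UTC.
Add 3 hours and 20 minutes layover in Marquesas → 12:47 AM UTC (Apr 8).
Add 12 hours 34 minutes leg 3 → 1:21 PM UTC.
Add 5 hours 34 minutes layover in Sable Harbour → 6:55 PM UTC.
Add 8 hours and 50 minutes leg 4 → 3:45 AM UTC (Apr 9).
Suva is UTC+12:00, so local arrival = 3:45 AM + 12:00 = 3:45 PM on Apr 9.

3:45 PM on Apr 9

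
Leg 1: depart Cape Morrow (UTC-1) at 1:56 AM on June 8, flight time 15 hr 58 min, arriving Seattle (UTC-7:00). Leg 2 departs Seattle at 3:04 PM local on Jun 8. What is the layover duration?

3 hours 10 minutes

Convert departure to UTC: 1:56 AM + 1:00 = 2:56 AM UTC on Jun 8.
Add 15 hours 58 minutes flight time → 6:54 PM UTC.
Seattle is UTC−7:00, so local arrival = 6:54 PM − 7:00 = 11:54 AM on Jun 8.
Layover = 3:04 PM − 11:54 AM = 3 hours 10 minutes.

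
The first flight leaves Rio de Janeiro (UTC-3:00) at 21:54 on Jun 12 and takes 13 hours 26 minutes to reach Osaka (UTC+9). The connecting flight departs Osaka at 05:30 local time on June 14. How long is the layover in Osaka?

6 hours 10 minutes

Convert departure to UTC: 21:54 + 3:00 = 00:54 UTC on Jun 13.
Add 13 hours 26 minutes flight time → 14:20 UTC.
Osaka is UTC+9:00, so local arrival = 14:20 + 9:00 = 23:20 on Jun 13.
Layover = 05:30 − 23:20 (+1 day) = 6 hours 10 minutes.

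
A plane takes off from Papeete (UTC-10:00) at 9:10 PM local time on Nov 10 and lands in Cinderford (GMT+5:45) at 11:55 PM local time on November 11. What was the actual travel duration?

11 hours

Cinderford is 15:45 ahead of Papeete.
Clock-face elapsed time (ignoring zones) is 26 hours 45 minutes.
Actual elapsed = 26 hours 45 minutes − 15:45 = 11 hours.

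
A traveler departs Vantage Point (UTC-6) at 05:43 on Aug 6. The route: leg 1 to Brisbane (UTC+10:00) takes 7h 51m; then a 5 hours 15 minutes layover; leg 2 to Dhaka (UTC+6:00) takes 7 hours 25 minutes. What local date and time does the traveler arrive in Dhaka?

Convert departure to UTC: 05:43 + 6:00 = 11:43 UTC on Aug 6.
Add 7 hours and 51 minutes leg 1 → 19:34 UTC.
Add 5 hours and 15 minutes layover in Brisbane → 00:49 UTC (Aug 7).
Add 7 hours and 25 minutes leg 2 → 08:14 UTC.
Dhaka is UTC+6:00, so local arrival = 08:14 + 6:00 = 14:14 on Aug 7.

14:14 on Aug 7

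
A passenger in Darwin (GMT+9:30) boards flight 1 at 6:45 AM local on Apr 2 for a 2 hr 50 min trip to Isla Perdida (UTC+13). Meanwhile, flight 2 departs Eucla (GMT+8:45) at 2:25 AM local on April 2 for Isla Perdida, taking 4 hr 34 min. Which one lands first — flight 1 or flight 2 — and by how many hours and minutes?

Flight 1 in UTC: 6:45 AM − 9:30 = 9:15 PM on Apr 1.
+2 hours 50 minutes → arrive 12:05 AM UTC on Apr 2.
Flight 2 in UTC: 2:25 AM − 8:45 = 5:40 PM on Apr 1.
+4 hours 34 minutes → arrive 10:14 PM UTC on Apr 1.
Flight 2 lands earlier by 1 hour 51 minutes.

the second, by 1 hour 51 minutes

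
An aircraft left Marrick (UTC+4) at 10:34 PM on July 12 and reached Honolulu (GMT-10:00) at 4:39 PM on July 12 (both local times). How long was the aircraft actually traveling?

Honolulu is 14:00 behind Marrick.
Clock-face elapsed time (ignoring zones) is −5 hours 55 minutes.
Actual elapsed = −5 hours 55 minutes + 14:00 = 8 hours 5 minutes.

8 hours 5 minutes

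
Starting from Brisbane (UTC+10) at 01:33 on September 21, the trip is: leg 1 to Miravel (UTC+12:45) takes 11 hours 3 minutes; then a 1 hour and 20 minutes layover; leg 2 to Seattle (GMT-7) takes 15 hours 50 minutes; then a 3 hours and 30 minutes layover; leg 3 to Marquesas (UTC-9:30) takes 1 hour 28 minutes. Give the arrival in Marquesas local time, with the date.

15:14 on September 21

Convert departure to UTC: 01:33 − 10:00 = 15:33 UTC on Sep 20.
Add 11 hours 3 minutes leg 1 → 02:36 UTC (Sep 21).
Add 1 hour and 20 minutes layover in Miravel → 03:56 UTC.
Add 15 hours 50 minutes leg 2 → 19:46 UTC.
Add 3 hours and 30 minutes layover in Seattle → 23:16 UTC.
Add 1 hour and 28 minutes leg 3 → 00:44 UTC (Sep 22).
Marquesas is UTC−9:30, so local arrival = 00:44 − 9:30 = 15:14 on Sep 21.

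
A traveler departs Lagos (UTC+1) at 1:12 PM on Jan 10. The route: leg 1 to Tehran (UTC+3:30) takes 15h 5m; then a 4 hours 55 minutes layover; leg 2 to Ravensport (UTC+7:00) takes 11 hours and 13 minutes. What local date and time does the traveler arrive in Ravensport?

2:25 AM on Jan 12

Convert departure to UTC: 1:12 PM − 1:00 = 12:12 PM UTC on Jan 10.
Add 15 hours 5 minutes leg 1 → 3:17 AM UTC (Jan 11).
Add 4 hours 55 minutes layover in Tehran → 8:12 AM UTC.
Add 11 hours and 13 minutes leg 2 → 7:25 PM UTC.
Ravensport is UTC+7:00, so local arrival = 7:25 PM + 7:00 = 2:25 AM on Jan 12.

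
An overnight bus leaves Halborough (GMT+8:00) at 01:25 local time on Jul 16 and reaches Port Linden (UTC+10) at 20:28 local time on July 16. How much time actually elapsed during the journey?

17 hours 3 minutes

Departure in UTC: 01:25 − 8:00 = 17:25 on Jul 15.
Arrival in UTC: 20:28 − 10:00 = 10:28 on Jul 16.
Elapsed = 10:28 − 17:25 (+1 day) = 17 hours 3 minutes.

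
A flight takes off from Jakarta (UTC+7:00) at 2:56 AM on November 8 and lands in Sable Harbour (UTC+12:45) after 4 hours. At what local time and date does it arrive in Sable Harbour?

Convert departure to UTC: 2:56 AM − 7:00 = 7:56 PM UTC on Nov 7.
Add 4 hours travel time → 11:56 PM UTC.
Sable Harbour is UTC+12:45, so local arrival = 11:56 PM + 12:45 = 12:41 PM on Nov 8.

12:41 PM on Nov 8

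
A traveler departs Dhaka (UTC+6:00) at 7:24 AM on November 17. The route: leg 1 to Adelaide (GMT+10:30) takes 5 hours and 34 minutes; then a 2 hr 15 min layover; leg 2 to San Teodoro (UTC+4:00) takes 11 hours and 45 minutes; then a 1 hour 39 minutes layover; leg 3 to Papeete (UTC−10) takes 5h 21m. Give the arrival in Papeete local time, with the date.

5:58 PM on November 17

Convert departure to UTC: 7:24 AM − 6:00 = 1:24 AM UTC on Nov 17.
Add 5 hours and 34 minutes leg 1 → 6:58 AM UTC.
Add 2 hours 15 minutes layover in Adelaide → 9:13 AM UTC.
Add 11 hours 45 minutes leg 2 → 8:58 PM UTC.
Add 1 hour 39 minutes layover in San Teodoro → 10:37 PM UTC.
Add 5 hours 21 minutes leg 3 → 3:58 AM UTC (Nov 18).
Papeete is UTC−10:00, so local arrival = 3:58 AM − 10:00 = 5:58 PM on Nov 17.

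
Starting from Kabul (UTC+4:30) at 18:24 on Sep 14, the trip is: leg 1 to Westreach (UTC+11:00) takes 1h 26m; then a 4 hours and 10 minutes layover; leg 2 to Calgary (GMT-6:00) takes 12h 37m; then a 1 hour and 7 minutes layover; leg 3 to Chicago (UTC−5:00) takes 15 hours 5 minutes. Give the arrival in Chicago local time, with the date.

Convert departure to UTC: 18:24 − 4:30 = 13:54 UTC on Sep 14.
Add 1 hour and 26 minutes leg 1 → 15:20 UTC.
Add 4 hours 10 minutes layover in Westreach → 19:30 UTC.
Add 12 hours 37 minutes leg 2 → 08:07 UTC (Sep 15).
Add 1 hour 7 minutes layover in Calgary → 09:14 UTC.
Add 15 hours and 5 minutes leg 3 → 00:19 UTC (Sep 16).
Chicago is UTC−5:00, so local arrival = 00:19 − 5:00 = 19:19 on Sep 15.

19:19 on Sep 15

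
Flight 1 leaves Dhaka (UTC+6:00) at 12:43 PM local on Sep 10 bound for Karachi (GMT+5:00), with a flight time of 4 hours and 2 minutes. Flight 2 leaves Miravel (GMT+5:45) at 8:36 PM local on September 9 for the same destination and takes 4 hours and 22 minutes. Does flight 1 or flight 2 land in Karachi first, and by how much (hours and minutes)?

Flight 1 in UTC: 12:43 PM − 6:00 = 6:43 AM on Sep 10.
+4 hours 2 minutes → arrive 10:45 AM UTC on Sep 10.
Flight 2 in UTC: 8:36 PM − 5:45 = 2:51 PM on Sep 9.
+4 hours and 22 minutes → arrive 7:13 PM UTC on Sep 9.
Flight 2 lands earlier by 15 hours 32 minutes.

the second, by 15 hours 32 minutes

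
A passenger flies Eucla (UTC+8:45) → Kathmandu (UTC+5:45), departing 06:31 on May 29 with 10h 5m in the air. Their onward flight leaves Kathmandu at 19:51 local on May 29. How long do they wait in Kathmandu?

6 hours 15 minutes

Convert departure to UTC: 06:31 − 8:45 = 21:46 UTC on May 28.
Add 10 hours 5 minutes flight time → 07:51 UTC (May 29).
Kathmandu is UTC+5:45, so local arrival = 07:51 + 5:45 = 13:36 on May 29.
Layover = 19:51 − 13:36 = 6 hours 15 minutes.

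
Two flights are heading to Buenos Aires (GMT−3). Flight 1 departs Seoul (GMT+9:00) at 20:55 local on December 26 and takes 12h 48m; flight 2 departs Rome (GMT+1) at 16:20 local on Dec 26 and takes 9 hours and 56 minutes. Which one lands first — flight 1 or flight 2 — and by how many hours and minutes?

Flight 1 in UTC: 20:55 − 9:00 = 11:55 on Dec 26.
+12 hours and 48 minutes → arrive 00:43 UTC on Dec 27.
Flight 2 in UTC: 16:20 − 1:00 = 15:20 on Dec 26.
+9 hours and 56 minutes → arrive 01:16 UTC on Dec 27.
Flight 1 lands earlier by 33 minutes.

the first, by 33 minutes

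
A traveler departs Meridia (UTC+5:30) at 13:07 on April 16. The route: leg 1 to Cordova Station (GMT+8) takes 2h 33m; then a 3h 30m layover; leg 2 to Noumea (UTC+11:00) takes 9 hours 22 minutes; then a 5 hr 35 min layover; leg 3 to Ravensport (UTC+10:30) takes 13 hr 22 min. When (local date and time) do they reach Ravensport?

04:29 on Apr 18

Convert departure to UTC: 13:07 − 5:30 = 07:37 UTC on Apr 16.
Add 2 hours 33 minutes leg 1 → 10:10 UTC.
Add 3 hours 30 minutes layover in Cordova Station → 13:40 UTC.
Add 9 hours 22 minutes leg 2 → 23:02 UTC.
Add 5 hours 35 minutes layover in Noumea → 04:37 UTC (Apr 17).
Add 13 hours and 22 minutes leg 3 → 17:59 UTC.
Ravensport is UTC+10:30, so local arrival = 17:59 + 10:30 = 04:29 on Apr 18.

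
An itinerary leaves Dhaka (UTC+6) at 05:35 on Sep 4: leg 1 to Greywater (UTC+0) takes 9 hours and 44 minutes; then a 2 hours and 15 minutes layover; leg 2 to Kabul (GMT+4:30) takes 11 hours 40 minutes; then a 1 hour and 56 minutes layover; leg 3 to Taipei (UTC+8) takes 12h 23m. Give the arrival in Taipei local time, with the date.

Convert departure to UTC: 05:35 − 6:00 = 23:35 UTC on Sep 3.
Add 9 hours and 44 minutes leg 1 → 09:19 UTC (Sep 4).
Add 2 hours 15 minutes layover in Greywater → 11:34 UTC.
Add 11 hours and 40 minutes leg 2 → 23:14 UTC.
Add 1 hour 56 minutes layover in Kabul → 01:10 UTC (Sep 5).
Add 12 hours and 23 minutes leg 3 → 13:33 UTC.
Taipei is UTC+8:00, so local arrival = 13:33 + 8:00 = 21:33 on Sep 5.

21:33 on Sep 5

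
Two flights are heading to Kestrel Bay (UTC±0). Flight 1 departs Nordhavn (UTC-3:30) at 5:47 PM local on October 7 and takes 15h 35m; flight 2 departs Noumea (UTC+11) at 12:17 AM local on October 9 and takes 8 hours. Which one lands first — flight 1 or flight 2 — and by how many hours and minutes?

the first, by 8 hours 25 minutes

Flight 1 in UTC: 5:47 PM + 3:30 = 9:17 PM on Oct 7.
+15 hours 35 minutes → arrive 12:52 PM UTC on Oct 8.
Flight 2 in UTC: 12:17 AM − 11:00 = 1:17 PM on Oct 8.
+8 hours → arrive 9:17 PM UTC on Oct 8.
Flight 1 lands earlier by 8 hours 25 minutes.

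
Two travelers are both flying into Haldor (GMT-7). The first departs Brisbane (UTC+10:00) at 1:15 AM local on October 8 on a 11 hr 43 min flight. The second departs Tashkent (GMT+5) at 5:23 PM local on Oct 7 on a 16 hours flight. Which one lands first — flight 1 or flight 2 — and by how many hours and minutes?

the first, by 1 hour 25 minutes

Flight 1 in UTC: 1:15 AM − 10:00 = 3:15 PM on Oct 7.
+11 hours 43 minutes → arrive 2:58 AM UTC on Oct 8.
Flight 2 in UTC: 5:23 PM − 5:00 = 12:23 PM on Oct 7.
+16 hours → arrive 4:23 AM UTC on Oct 8.
Flight 1 lands earlier by 1 hour 25 minutes.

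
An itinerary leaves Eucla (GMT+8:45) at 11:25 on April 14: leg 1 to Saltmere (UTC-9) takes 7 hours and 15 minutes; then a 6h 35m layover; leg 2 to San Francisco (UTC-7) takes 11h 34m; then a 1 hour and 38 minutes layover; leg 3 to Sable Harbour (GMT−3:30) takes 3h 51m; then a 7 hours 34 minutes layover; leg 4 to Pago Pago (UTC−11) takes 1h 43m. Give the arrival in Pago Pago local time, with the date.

07:50 on Apr 15

Convert departure to UTC: 11:25 − 8:45 = 02:40 UTC on Apr 14.
Add 7 hours 15 minutes leg 1 → 09:55 UTC.
Add 6 hours 35 minutes layover in Saltmere → 16:30 UTC.
Add 11 hours 34 minutes leg 2 → 04:04 UTC (Apr 15).
Add 1 hour and 38 minutes layover in San Francisco → 05:42 UTC.
Add 3 hours 51 minutes leg 3 → 09:33 UTC.
Add 7 hours 34 minutes layover in Sable Harbour → 17:07 UTC.
Add 1 hour and 43 minutes leg 4 → 18:50 UTC.
Pago Pago is UTC−11:00, so local arrival = 18:50 − 11:00 = 07:50 on Apr 15.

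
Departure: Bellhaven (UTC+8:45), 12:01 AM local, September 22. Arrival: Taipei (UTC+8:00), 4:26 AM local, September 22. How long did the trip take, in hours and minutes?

Taipei is 0:45 behind Bellhaven.
Clock-face elapsed time (ignoring zones) is 4 hours 25 minutes.
Actual elapsed = 4 hours 25 minutes + 0:45 = 5 hours 10 minutes.

5 hours 10 minutes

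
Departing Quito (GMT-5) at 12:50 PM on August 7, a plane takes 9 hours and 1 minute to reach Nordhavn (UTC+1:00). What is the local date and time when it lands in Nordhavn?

Nordhavn is 6:00 ahead of Quito.
After 9 hours 1 minute it is 9:51 PM in Quito.
Shift by the zone difference: 9:51 PM + 6:00 = 3:51 AM on Aug 8 in Nordhavn.

3:51 AM on August 8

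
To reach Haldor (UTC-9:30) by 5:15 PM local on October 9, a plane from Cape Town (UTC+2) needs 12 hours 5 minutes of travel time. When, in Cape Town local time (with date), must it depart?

4:40 PM on October 9

Target arrival in UTC: 5:15 PM + 9:30 = 2:45 AM on Oct 10.
Subtract 12 hours 5 minutes → departure 2:40 PM UTC on Oct 9.
Cape Town is UTC+2:00: 2:40 PM + 2:00 = 4:40 PM on Oct 9.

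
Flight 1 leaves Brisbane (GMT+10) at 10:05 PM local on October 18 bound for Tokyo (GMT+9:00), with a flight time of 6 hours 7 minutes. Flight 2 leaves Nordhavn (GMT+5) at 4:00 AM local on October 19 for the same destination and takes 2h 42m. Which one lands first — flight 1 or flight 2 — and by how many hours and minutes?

the first, by 7 hours 30 minutes

Flight 1 in UTC: 10:05 PM − 10:00 = 12:05 PM on Oct 18.
+6 hours 7 minutes → arrive 6:12 PM UTC on Oct 18.
Flight 2 in UTC: 4:00 AM − 5:00 = 11:00 PM on Oct 18.
+2 hours and 42 minutes → arrive 1:42 AM UTC on Oct 19.
Flight 1 lands earlier by 7 hours 30 minutes.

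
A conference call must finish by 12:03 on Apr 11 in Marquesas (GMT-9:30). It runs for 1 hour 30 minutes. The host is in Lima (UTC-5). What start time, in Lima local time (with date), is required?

Target end time in UTC: 12:03 + 9:30 = 21:33 on Apr 11.
Subtract 1 hour 30 minutes → start 20:03 UTC on Apr 11.
Lima is UTC−5:00: 20:03 − 5:00 = 15:03 on Apr 11.

15:03 on Apr 11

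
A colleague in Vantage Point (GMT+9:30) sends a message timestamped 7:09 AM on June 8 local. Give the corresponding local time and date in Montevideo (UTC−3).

6:39 PM on June 7

In UTC: 7:09 AM − 9:30 = 9:39 PM on Jun 7.
Montevideo is UTC−3:00: 9:39 PM − 3:00 = 6:39 PM on Jun 7.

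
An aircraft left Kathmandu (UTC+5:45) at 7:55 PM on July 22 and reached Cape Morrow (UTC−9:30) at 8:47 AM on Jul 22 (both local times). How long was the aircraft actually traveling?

4 hours 7 minutes

Departure in UTC: 7:55 PM − 5:45 = 2:10 PM on Jul 22.
Arrival in UTC: 8:47 AM + 9:30 = 6:17 PM on Jul 22.
Elapsed = 6:17 PM − 2:10 PM = 4 hours 7 minutes.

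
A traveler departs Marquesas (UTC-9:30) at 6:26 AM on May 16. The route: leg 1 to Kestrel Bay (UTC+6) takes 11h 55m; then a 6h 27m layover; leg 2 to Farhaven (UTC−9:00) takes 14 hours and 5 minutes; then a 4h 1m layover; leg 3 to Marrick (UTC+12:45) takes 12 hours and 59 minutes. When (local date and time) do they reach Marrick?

6:08 AM on May 19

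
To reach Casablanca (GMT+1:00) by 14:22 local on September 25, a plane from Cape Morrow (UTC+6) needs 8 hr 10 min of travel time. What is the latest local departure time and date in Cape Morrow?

11:12 on Sep 25

Target arrival in UTC: 14:22 − 1:00 = 13:22 on Sep 25.
Subtract 8 hours 10 minutes → departure 05:12 UTC on Sep 25.
Cape Morrow is UTC+6:00: 05:12 + 6:00 = 11:12 on Sep 25.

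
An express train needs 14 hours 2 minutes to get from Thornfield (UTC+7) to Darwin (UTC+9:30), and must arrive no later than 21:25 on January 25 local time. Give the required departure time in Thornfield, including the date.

Target arrival in UTC: 21:25 − 9:30 = 11:55 on Jan 25.
Subtract 14 hours 2 minutes → departure 21:53 UTC on Jan 24.
Thornfield is UTC+7:00: 21:53 + 7:00 = 04:53 on Jan 25.

04:53 on January 25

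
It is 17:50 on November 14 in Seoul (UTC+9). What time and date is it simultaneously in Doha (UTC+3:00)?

In UTC: 17:50 − 9:00 = 08:50 on Nov 14.
Doha is UTC+3:00: 08:50 + 3:00 = 11:50 on Nov 14.

11:50 on Nov 14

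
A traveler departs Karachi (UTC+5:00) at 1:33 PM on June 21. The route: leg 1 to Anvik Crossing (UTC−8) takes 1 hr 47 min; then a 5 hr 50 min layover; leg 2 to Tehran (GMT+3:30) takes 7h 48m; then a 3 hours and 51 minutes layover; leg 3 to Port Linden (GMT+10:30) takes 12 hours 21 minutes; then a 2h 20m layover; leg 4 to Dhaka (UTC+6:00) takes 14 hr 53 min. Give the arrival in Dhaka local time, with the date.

3:23 PM on June 23

Convert departure to UTC: 1:33 PM − 5:00 = 8:33 AM UTC on Jun 21.
Add 1 hour 47 minutes leg 1 → 10:20 AM UTC.
Add 5 hours 50 minutes layover in Anvik Crossing → 4:10 PM UTC.
Add 7 hours and 48 minutes leg 2 → 11:58 PM UTC.
Add 3 hours and 51 minutes layover in Tehran → 3:49 AM UTC (Jun 22).
Add 12 hours 21 minutes leg 3 → 4:10 PM UTC.
Add 2 hours and 20 minutes layover in Port Linden → 6:30 PM UTC.
Add 14 hours 53 minutes leg 4 → 9:23 AM UTC (Jun 23).
Dhaka is UTC+6:00, so local arrival = 9:23 AM + 6:00 = 3:23 PM on Jun 23.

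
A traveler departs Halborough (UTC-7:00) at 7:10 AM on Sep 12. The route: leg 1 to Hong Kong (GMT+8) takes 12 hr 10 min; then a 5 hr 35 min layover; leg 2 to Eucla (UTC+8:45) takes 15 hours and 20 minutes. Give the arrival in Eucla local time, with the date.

8:00 AM on Sep 14

Convert departure to UTC: 7:10 AM + 7:00 = 2:10 PM UTC on Sep 12.
Add 12 hours and 10 minutes leg 1 → 2:20 AM UTC (Sep 13).
Add 5 hours and 35 minutes layover in Hong Kong → 7:55 AM UTC.
Add 15 hours 20 minutes leg 2 → 11:15 PM UTC.
Eucla is UTC+8:45, so local arrival = 11:15 PM + 8:45 = 8:00 AM on Sep 14.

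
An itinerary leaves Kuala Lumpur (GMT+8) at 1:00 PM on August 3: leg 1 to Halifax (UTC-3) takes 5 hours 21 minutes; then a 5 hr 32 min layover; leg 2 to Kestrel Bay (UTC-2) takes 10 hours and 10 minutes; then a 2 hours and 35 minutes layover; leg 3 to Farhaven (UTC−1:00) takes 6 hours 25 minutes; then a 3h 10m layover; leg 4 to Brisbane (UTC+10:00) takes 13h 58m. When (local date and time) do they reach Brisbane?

Convert departure to UTC: 1:00 PM − 8:00 = 5:00 AM UTC on Aug 3.
Add 5 hours and 21 minutes leg 1 → 10:21 AM UTC.
Add 5 hours 32 minutes layover in Halifax → 3:53 PM UTC.
Add 10 hours 10 minutes leg 2 → 2:03 AM UTC (Aug 4).
Add 2 hours 35 minutes layover in Kestrel Bay → 4:38 AM UTC.
Add 6 hours and 25 minutes leg 3 → 11:03 AM UTC.
Add 3 hours and 10 minutes layover in Farhaven → 2:13 PM UTC.
Add 13 hours 58 minutes leg 4 → 4:11 AM UTC (Aug 5).
Brisbane is UTC+10:00, so local arrival = 4:11 AM + 10:00 = 2:11 PM on Aug 5.

2:11 PM on August 5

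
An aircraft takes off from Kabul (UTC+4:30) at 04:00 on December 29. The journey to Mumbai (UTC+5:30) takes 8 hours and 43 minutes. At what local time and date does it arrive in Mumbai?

13:43 on Dec 29

Convert departure to UTC: 04:00 − 4:30 = 23:30 UTC on Dec 28.
Add 8 hours and 43 minutes travel time → 08:13 UTC (Dec 29).
Mumbai is UTC+5:30, so local arrival = 08:13 + 5:30 = 13:43 on Dec 29.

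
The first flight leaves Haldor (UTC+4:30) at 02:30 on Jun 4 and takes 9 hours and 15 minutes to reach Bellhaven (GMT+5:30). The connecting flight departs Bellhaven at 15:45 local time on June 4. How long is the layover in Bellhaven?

3 hours

Convert departure to UTC: 02:30 − 4:30 = 22:00 UTC on Jun 3.
Add 9 hours 15 minutes flight time → 07:15 UTC (Jun 4).
Bellhaven is UTC+5:30, so local arrival = 07:15 + 5:30 = 12:45 on Jun 4.
Layover = 15:45 − 12:45 = 3 hours.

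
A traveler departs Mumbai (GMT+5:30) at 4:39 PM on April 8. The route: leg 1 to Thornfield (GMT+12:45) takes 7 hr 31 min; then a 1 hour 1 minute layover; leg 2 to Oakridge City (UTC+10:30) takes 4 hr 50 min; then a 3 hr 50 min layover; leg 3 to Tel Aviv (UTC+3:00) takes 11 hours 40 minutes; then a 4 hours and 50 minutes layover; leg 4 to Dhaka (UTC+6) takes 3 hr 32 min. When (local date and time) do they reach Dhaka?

6:23 AM on April 10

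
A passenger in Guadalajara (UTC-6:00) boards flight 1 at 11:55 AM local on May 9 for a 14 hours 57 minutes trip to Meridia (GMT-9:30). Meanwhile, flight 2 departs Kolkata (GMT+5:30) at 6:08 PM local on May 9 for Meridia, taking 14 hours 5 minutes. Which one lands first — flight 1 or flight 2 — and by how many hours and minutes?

the second, by 6 hours 9 minutes

Flight 1 in UTC: 11:55 AM + 6:00 = 5:55 PM on May 9.
+14 hours and 57 minutes → arrive 8:52 AM UTC on May 10.
Flight 2 in UTC: 6:08 PM − 5:30 = 12:38 PM on May 9.
+14 hours 5 minutes → arrive 2:43 AM UTC on May 10.
Flight 2 lands earlier by 6 hours 9 minutes.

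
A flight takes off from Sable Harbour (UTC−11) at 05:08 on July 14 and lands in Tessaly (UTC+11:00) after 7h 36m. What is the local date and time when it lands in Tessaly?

Convert departure to UTC: 05:08 + 11:00 = 16:08 UTC on Jul 14.
Add 7 hours and 36 minutes travel time → 23:44 UTC.
Tessaly is UTC+11:00, so local arrival = 23:44 + 11:00 = 10:44 on Jul 15.

10:44 on Jul 15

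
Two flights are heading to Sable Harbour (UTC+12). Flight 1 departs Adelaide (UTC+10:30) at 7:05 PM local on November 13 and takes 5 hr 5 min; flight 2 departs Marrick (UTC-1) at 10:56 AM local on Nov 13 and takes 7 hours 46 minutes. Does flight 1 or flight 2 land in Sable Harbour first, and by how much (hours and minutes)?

the first, by 6 hours 2 minutes

Flight 1 in UTC: 7:05 PM − 10:30 = 8:35 AM on Nov 13.
+5 hours 5 minutes → arrive 1:40 PM UTC on Nov 13.
Flight 2 in UTC: 10:56 AM + 1:00 = 11:56 AM on Nov 13.
+7 hours and 46 minutes → arrive 7:42 PM UTC on Nov 13.
Flight 1 lands earlier by 6 hours 2 minutes.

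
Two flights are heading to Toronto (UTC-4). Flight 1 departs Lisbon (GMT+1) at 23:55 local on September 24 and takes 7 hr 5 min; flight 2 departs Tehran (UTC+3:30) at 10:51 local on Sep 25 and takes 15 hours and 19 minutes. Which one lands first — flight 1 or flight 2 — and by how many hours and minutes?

Flight 1 in UTC: 23:55 − 1:00 = 22:55 on Sep 24.
+7 hours and 5 minutes → arrive 06:00 UTC on Sep 25.
Flight 2 in UTC: 10:51 − 3:30 = 07:21 on Sep 25.
+15 hours 19 minutes → arrive 22:40 UTC on Sep 25.
Flight 1 lands earlier by 16 hours 40 minutes.

the first, by 16 hours 40 minutes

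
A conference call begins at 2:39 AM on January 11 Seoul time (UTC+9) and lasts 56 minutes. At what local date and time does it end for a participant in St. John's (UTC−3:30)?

St. John's is 12:30 behind Seoul.
After 56 minutes it is 3:35 AM in Seoul.
Shift by the zone difference: 3:35 AM − 12:30 = 3:05 PM on Jan 10 in St. John's.

3:05 PM on January 10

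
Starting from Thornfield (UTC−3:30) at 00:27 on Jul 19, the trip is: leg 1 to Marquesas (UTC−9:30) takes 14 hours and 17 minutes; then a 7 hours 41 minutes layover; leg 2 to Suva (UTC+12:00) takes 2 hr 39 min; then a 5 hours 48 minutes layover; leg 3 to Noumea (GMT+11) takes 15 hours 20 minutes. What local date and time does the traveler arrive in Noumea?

12:42 on July 21

Convert departure to UTC: 00:27 + 3:30 = 03:57 UTC on Jul 19.
Add 14 hours and 17 minutes leg 1 → 18:14 UTC.
Add 7 hours and 41 minutes layover in Marquesas → 01:55 UTC (Jul 20).
Add 2 hours and 39 minutes leg 2 → 04:34 UTC.
Add 5 hours 48 minutes layover in Suva → 10:22 UTC.
Add 15 hours and 20 minutes leg 3 → 01:42 UTC (Jul 21).
Noumea is UTC+11:00, so local arrival = 01:42 + 11:00 = 12:42 on Jul 21.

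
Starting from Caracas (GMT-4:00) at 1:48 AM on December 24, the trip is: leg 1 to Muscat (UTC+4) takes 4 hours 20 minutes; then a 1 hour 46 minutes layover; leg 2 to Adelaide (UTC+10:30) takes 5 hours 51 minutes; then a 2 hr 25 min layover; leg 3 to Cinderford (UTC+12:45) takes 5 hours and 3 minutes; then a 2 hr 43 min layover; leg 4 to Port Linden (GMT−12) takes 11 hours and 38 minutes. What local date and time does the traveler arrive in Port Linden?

3:34 AM on December 25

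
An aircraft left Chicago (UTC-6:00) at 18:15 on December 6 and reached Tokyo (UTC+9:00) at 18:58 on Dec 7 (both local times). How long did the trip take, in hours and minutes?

Tokyo is 15:00 ahead of Chicago.
Clock-face elapsed time (ignoring zones) is 24 hours 43 minutes.
Actual elapsed = 24 hours 43 minutes − 15:00 = 9 hours 43 minutes.

9 hours 43 minutes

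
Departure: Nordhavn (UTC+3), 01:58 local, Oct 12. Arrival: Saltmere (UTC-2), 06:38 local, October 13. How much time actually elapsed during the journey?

33 hours 40 minutes

Departure in UTC: 01:58 − 3:00 = 22:58 on Oct 11.
Arrival in UTC: 06:38 + 2:00 = 08:38 on Oct 13.
Elapsed = 08:38 − 22:58 (+2 days) = 33 hours 40 minutes.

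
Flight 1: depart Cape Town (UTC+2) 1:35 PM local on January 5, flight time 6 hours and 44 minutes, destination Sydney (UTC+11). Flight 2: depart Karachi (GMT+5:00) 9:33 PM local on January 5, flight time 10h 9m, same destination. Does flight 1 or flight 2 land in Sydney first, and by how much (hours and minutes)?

the first, by 8 hours 23 minutes

Flight 1 in UTC: 1:35 PM − 2:00 = 11:35 AM on Jan 5.
+6 hours and 44 minutes → arrive 6:19 PM UTC on Jan 5.
Flight 2 in UTC: 9:33 PM − 5:00 = 4:33 PM on Jan 5.
+10 hours and 9 minutes → arrive 2:42 AM UTC on Jan 6.
Flight 1 lands earlier by 8 hours 23 minutes.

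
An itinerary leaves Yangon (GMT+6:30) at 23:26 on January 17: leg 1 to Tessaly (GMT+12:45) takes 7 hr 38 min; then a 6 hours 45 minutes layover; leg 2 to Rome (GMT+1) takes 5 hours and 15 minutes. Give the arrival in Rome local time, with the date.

Convert departure to UTC: 23:26 − 6:30 = 16:56 UTC on Jan 17.
Add 7 hours 38 minutes leg 1 → 00:34 UTC (Jan 18).
Add 6 hours and 45 minutes layover in Tessaly → 07:19 UTC.
Add 5 hours 15 minutes leg 2 → 12:34 UTC.
Rome is UTC+1:00, so local arrival = 12:34 + 1:00 = 13:34 on Jan 18.

13:34 on Jan 18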